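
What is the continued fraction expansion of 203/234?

[0; 1, 6, 1, 1, 4, 1, 2]

Run the Euclidean algorithm on 203 and 234; the successive quotients are the partial quotients a_0, a_1, ... (each step inverts the fractional part left over by the previous one):
  203 = 0*234 + 203, so a_0 = 0.
  234 = 1*203 + 31, so a_1 = 1.
  203 = 6*31 + 17, so a_2 = 6.
  31 = 1*17 + 14, so a_3 = 1.
  17 = 1*14 + 3, so a_4 = 1.
  14 = 4*3 + 2, so a_5 = 4.
  3 = 1*2 + 1, so a_6 = 1.
  2 = 2*1 + 0, so a_7 = 2.
The remainder reaches 0 after 8 divisions, so the expansion has 8 partial quotients, read off in order.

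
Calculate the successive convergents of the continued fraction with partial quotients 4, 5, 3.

4/1, 21/5, 67/16

Using the convergent recurrence p_i = a_i*p_{i-1} + p_{i-2}, q_i = a_i*q_{i-1} + q_{i-2} with p_{-2}=0, p_{-1}=1, q_{-2}=1, q_{-1}=0:
  i=0: a_0=4, p_0 = 4*1 + 0 = 4, q_0 = 4*0 + 1 = 1.
  i=1: a_1=5, p_1 = 5*4 + 1 = 21, q_1 = 5*1 + 0 = 5.
  i=2: a_2=3, p_2 = 3*21 + 4 = 67, q_2 = 3*5 + 1 = 16.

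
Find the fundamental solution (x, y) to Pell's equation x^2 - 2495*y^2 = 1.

First expand sqrt(2495) as a continued fraction. With x_i = (sqrt(2495) + m_i)/d_i and (m_0, d_0) = (0, 1): a_0 = floor(sqrt(2495)) = 49, since 49^2 = 2401 <= 2495 < 2500 = 50^2.
Iterate m_{i+1} = d_i*a_i - m_i, d_{i+1} = (2495 - m_{i+1}^2)/d_i, a_{i+1} = floor((a_0 + m_{i+1})/d_{i+1}):
  m_1 = 1*49 - 0 = 49, d_1 = (2495 - 49^2)/1 = 94/1 = 94, a_1 = floor((49 + 49)/94) = 1.
  m_2 = 94*1 - 49 = 45, d_2 = (2495 - 45^2)/94 = 470/94 = 5, a_2 = floor((49 + 45)/5) = 18.
  m_3 = 5*18 - 45 = 45, d_3 = (2495 - 45^2)/5 = 470/5 = 94, a_3 = floor((49 + 45)/94) = 1.
  m_4 = 94*1 - 45 = 49, d_4 = (2495 - 49^2)/94 = 94/94 = 1, a_4 = floor((49 + 49)/1) = 98.
  m_5 = 1*98 - 49 = 49, d_5 = (2495 - 49^2)/1 = 94/1 = 94: (m_5, d_5) = (m_1, d_1) = (49, 94), so from here the quotients repeat a_1, ..., a_4; the period length is 4.
So sqrt(2495) = [49; (1, 18, 1, 98)] with period length k = 4.
k is even, so the fundamental solution of x^2 - 2495y^2 = 1 is (p_{k-1}, q_{k-1}) = (p_3, q_3); compute convergents through index 3.
Convergents (p_i = a_i*p_{i-1} + p_{i-2}, q_i = a_i*q_{i-1} + q_{i-2} with p_{-2}=0, p_{-1}=1, q_{-2}=1, q_{-1}=0):
  i=0: a_0=49, p_0 = 49*1 + 0 = 49, q_0 = 49*0 + 1 = 1.
  i=1: a_1=1, p_1 = 1*49 + 1 = 50, q_1 = 1*1 + 0 = 1.
  i=2: a_2=18, p_2 = 18*50 + 49 = 949, q_2 = 18*1 + 1 = 19.
  i=3: a_3=1, p_3 = 1*949 + 50 = 999, q_3 = 1*19 + 1 = 20.
Check: 999^2 - 2495*20^2 = 998001 - 998000 = 1, so (x, y) = (999, 20) solves the equation, and by the theorem it is the least positive solution.

(x, y) = (999, 20)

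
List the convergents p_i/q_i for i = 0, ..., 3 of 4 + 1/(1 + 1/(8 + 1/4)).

Using the convergent recurrence p_i = a_i*p_{i-1} + p_{i-2}, q_i = a_i*q_{i-1} + q_{i-2} with p_{-2}=0, p_{-1}=1, q_{-2}=1, q_{-1}=0:
  i=0: a_0=4, p_0 = 4*1 + 0 = 4, q_0 = 4*0 + 1 = 1.
  i=1: a_1=1, p_1 = 1*4 + 1 = 5, q_1 = 1*1 + 0 = 1.
  i=2: a_2=8, p_2 = 8*5 + 4 = 44, q_2 = 8*1 + 1 = 9.
  i=3: a_3=4, p_3 = 4*44 + 5 = 181, q_3 = 4*9 + 1 = 37.

4/1, 5/1, 44/9, 181/37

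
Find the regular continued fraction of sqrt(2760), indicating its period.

[52; (1, 1, 6, 1, 1, 104)]

Write x_i = (sqrt(2760) + m_i)/d_i with (m_0, d_0) = (0, 1). a_0 = floor(sqrt(2760)) = 52, since 52^2 = 2704 <= 2760 < 2809 = 53^2.
Iterate m_{i+1} = d_i*a_i - m_i, d_{i+1} = (2760 - m_{i+1}^2)/d_i, a_{i+1} = floor((a_0 + m_{i+1})/d_{i+1}):
  m_1 = 1*52 - 0 = 52, d_1 = (2760 - 52^2)/1 = 56/1 = 56, a_1 = floor((52 + 52)/56) = 1.
  m_2 = 56*1 - 52 = 4, d_2 = (2760 - 4^2)/56 = 2744/56 = 49, a_2 = floor((52 + 4)/49) = 1.
  m_3 = 49*1 - 4 = 45, d_3 = (2760 - 45^2)/49 = 735/49 = 15, a_3 = floor((52 + 45)/15) = 6.
  m_4 = 15*6 - 45 = 45, d_4 = (2760 - 45^2)/15 = 735/15 = 49, a_4 = floor((52 + 45)/49) = 1.
  m_5 = 49*1 - 45 = 4, d_5 = (2760 - 4^2)/49 = 2744/49 = 56, a_5 = floor((52 + 4)/56) = 1.
  m_6 = 56*1 - 4 = 52, d_6 = (2760 - 52^2)/56 = 56/56 = 1, a_6 = floor((52 + 52)/1) = 104.
  m_7 = 1*104 - 52 = 52, d_7 = (2760 - 52^2)/1 = 56/1 = 56: (m_7, d_7) = (m_1, d_1) = (52, 56), so from here the quotients repeat a_1, ..., a_6; the period length is 6.
Hence the expansion of sqrt(2760) is a_0 = 52 followed by the repeating block 1, 1, 6, 1, 1, 104 (period 6).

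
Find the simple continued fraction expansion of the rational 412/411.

[1; 411]

Run the Euclidean algorithm on 412 and 411; the successive quotients are the partial quotients a_0, a_1, ... (each step inverts the fractional part left over by the previous one):
  412 = 1*411 + 1, so a_0 = 1.
  411 = 411*1 + 0, so a_1 = 411.
The remainder reaches 0 after 2 divisions, so the expansion has 2 partial quotients, read off in order.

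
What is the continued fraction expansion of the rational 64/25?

Run the Euclidean algorithm on 64 and 25; the successive quotients are the partial quotients a_0, a_1, ... (each step inverts the fractional part left over by the previous one):
  64 = 2*25 + 14, so a_0 = 2.
  25 = 1*14 + 11, so a_1 = 1.
  14 = 1*11 + 3, so a_2 = 1.
  11 = 3*3 + 2, so a_3 = 3.
  3 = 1*2 + 1, so a_4 = 1.
  2 = 2*1 + 0, so a_5 = 2.
The remainder reaches 0 after 6 divisions, so the expansion has 6 partial quotients, read off in order.

[2; 1, 1, 3, 1, 2]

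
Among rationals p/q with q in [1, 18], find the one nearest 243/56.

13/3

Expand x = 243/56 as a continued fraction with the Euclidean algorithm:
  243 = 4*56 + 19, so a_0 = 4.
  56 = 2*19 + 18, so a_1 = 2.
  19 = 1*18 + 1, so a_2 = 1.
  18 = 18*1 + 0, so a_3 = 18.
so x = [4; 2, 1, 18].
Convergents (p_i = a_i*p_{i-1} + p_{i-2}, q_i = a_i*q_{i-1} + q_{i-2} with p_{-2}=0, p_{-1}=1, q_{-2}=1, q_{-1}=0), until the denominator exceeds 18:
  i=0: a_0=4, p_0 = 4*1 + 0 = 4, q_0 = 4*0 + 1 = 1.
  i=1: a_1=2, p_1 = 2*4 + 1 = 9, q_1 = 2*1 + 0 = 2.
  i=2: a_2=1, p_2 = 1*9 + 4 = 13, q_2 = 1*2 + 1 = 3.
  i=3: a_3=18, p_3 = 18*13 + 9 = 243, q_3 = 18*3 + 2 = 56.
q_3 = 56 > 18, so the last convergent with denominator <= 18 is p_2/q_2 = 13/3.
The closest fraction with denominator <= 18 is either p_2/q_2 or the intermediate fraction (k*p_2 + p_1)/(k*q_2 + q_1) with the largest k >= 1 whose denominator stays <= 18; these approach x as k grows, and every other convergent or intermediate fraction in range is farther away.
Largest k: floor((18 - q_1)/q_2) = floor((18 - 2)/3) = 5.
That gives (5*13 + 9)/(5*3 + 2) = 74/17.
Compare the errors: |x - 13/3| = |243*3 - 13*56|/(56*3) = 1/168, and |x - 74/17| = |243*17 - 74*56|/(56*17) = 13/952.
Cross-multiplying, 1*952 = 952 < 2184 = 13*168, so 1/168 is smaller: the convergent 13/3 is closer to x than 74/17.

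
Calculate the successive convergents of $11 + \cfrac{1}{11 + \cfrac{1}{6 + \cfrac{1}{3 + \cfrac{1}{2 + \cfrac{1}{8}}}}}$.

11/1, 122/11, 743/67, 2351/212, 5445/491, 45911/4140

Using the convergent recurrence p_i = a_i*p_{i-1} + p_{i-2}, q_i = a_i*q_{i-1} + q_{i-2} with p_{-2}=0, p_{-1}=1, q_{-2}=1, q_{-1}=0:
  i=0: a_0=11, p_0 = 11*1 + 0 = 11, q_0 = 11*0 + 1 = 1.
  i=1: a_1=11, p_1 = 11*11 + 1 = 122, q_1 = 11*1 + 0 = 11.
  i=2: a_2=6, p_2 = 6*122 + 11 = 743, q_2 = 6*11 + 1 = 67.
  i=3: a_3=3, p_3 = 3*743 + 122 = 2351, q_3 = 3*67 + 11 = 212.
  i=4: a_4=2, p_4 = 2*2351 + 743 = 5445, q_4 = 2*212 + 67 = 491.
  i=5: a_5=8, p_5 = 8*5445 + 2351 = 45911, q_5 = 8*491 + 212 = 4140.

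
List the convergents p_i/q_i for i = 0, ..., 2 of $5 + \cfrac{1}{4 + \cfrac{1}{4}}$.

5/1, 21/4, 89/17

Using the convergent recurrence p_i = a_i*p_{i-1} + p_{i-2}, q_i = a_i*q_{i-1} + q_{i-2} with p_{-2}=0, p_{-1}=1, q_{-2}=1, q_{-1}=0:
  i=0: a_0=5, p_0 = 5*1 + 0 = 5, q_0 = 5*0 + 1 = 1.
  i=1: a_1=4, p_1 = 4*5 + 1 = 21, q_1 = 4*1 + 0 = 4.
  i=2: a_2=4, p_2 = 4*21 + 5 = 89, q_2 = 4*4 + 1 = 17.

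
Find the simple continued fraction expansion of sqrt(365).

Write x_i = (sqrt(365) + m_i)/d_i with (m_0, d_0) = (0, 1). a_0 = floor(sqrt(365)) = 19, since 19^2 = 361 <= 365 < 400 = 20^2.
Iterate m_{i+1} = d_i*a_i - m_i, d_{i+1} = (365 - m_{i+1}^2)/d_i, a_{i+1} = floor((a_0 + m_{i+1})/d_{i+1}):
  m_1 = 1*19 - 0 = 19, d_1 = (365 - 19^2)/1 = 4/1 = 4, a_1 = floor((19 + 19)/4) = 9.
  m_2 = 4*9 - 19 = 17, d_2 = (365 - 17^2)/4 = 76/4 = 19, a_2 = floor((19 + 17)/19) = 1.
  m_3 = 19*1 - 17 = 2, d_3 = (365 - 2^2)/19 = 361/19 = 19, a_3 = floor((19 + 2)/19) = 1.
  m_4 = 19*1 - 2 = 17, d_4 = (365 - 17^2)/19 = 76/19 = 4, a_4 = floor((19 + 17)/4) = 9.
  m_5 = 4*9 - 17 = 19, d_5 = (365 - 19^2)/4 = 4/4 = 1, a_5 = floor((19 + 19)/1) = 38.
  m_6 = 1*38 - 19 = 19, d_6 = (365 - 19^2)/1 = 4/1 = 4: (m_6, d_6) = (m_1, d_1) = (19, 4), so from here the quotients repeat a_1, ..., a_5; the period length is 5.
Hence the expansion of sqrt(365) is a_0 = 19 followed by the repeating block 9, 1, 1, 9, 38 (period 5).

[19; (9, 1, 1, 9, 38)]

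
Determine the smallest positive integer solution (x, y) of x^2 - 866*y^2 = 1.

(x, y) = (42435, 1442)

First expand sqrt(866) as a continued fraction. With x_i = (sqrt(866) + m_i)/d_i and (m_0, d_0) = (0, 1): a_0 = floor(sqrt(866)) = 29, since 29^2 = 841 <= 866 < 900 = 30^2.
Iterate m_{i+1} = d_i*a_i - m_i, d_{i+1} = (866 - m_{i+1}^2)/d_i, a_{i+1} = floor((a_0 + m_{i+1})/d_{i+1}):
  m_1 = 1*29 - 0 = 29, d_1 = (866 - 29^2)/1 = 25/1 = 25, a_1 = floor((29 + 29)/25) = 2.
  m_2 = 25*2 - 29 = 21, d_2 = (866 - 21^2)/25 = 425/25 = 17, a_2 = floor((29 + 21)/17) = 2.
  m_3 = 17*2 - 21 = 13, d_3 = (866 - 13^2)/17 = 697/17 = 41, a_3 = floor((29 + 13)/41) = 1.
  m_4 = 41*1 - 13 = 28, d_4 = (866 - 28^2)/41 = 82/41 = 2, a_4 = floor((29 + 28)/2) = 28.
  m_5 = 2*28 - 28 = 28, d_5 = (866 - 28^2)/2 = 82/2 = 41, a_5 = floor((29 + 28)/41) = 1.
  m_6 = 41*1 - 28 = 13, d_6 = (866 - 13^2)/41 = 697/41 = 17, a_6 = floor((29 + 13)/17) = 2.
  m_7 = 17*2 - 13 = 21, d_7 = (866 - 21^2)/17 = 425/17 = 25, a_7 = floor((29 + 21)/25) = 2.
  m_8 = 25*2 - 21 = 29, d_8 = (866 - 29^2)/25 = 25/25 = 1, a_8 = floor((29 + 29)/1) = 58.
  m_9 = 1*58 - 29 = 29, d_9 = (866 - 29^2)/1 = 25/1 = 25: (m_9, d_9) = (m_1, d_1) = (29, 25), so from here the quotients repeat a_1, ..., a_8; the period length is 8.
So sqrt(866) = [29; (2, 2, 1, 28, 1, 2, 2, 58)] with period length k = 8.
k is even, so the fundamental solution of x^2 - 866y^2 = 1 is (p_{k-1}, q_{k-1}) = (p_7, q_7); compute convergents through index 7.
Convergents (p_i = a_i*p_{i-1} + p_{i-2}, q_i = a_i*q_{i-1} + q_{i-2} with p_{-2}=0, p_{-1}=1, q_{-2}=1, q_{-1}=0):
  i=0: a_0=29, p_0 = 29*1 + 0 = 29, q_0 = 29*0 + 1 = 1.
  i=1: a_1=2, p_1 = 2*29 + 1 = 59, q_1 = 2*1 + 0 = 2.
  i=2: a_2=2, p_2 = 2*59 + 29 = 147, q_2 = 2*2 + 1 = 5.
  i=3: a_3=1, p_3 = 1*147 + 59 = 206, q_3 = 1*5 + 2 = 7.
  i=4: a_4=28, p_4 = 28*206 + 147 = 5915, q_4 = 28*7 + 5 = 201.
  i=5: a_5=1, p_5 = 1*5915 + 206 = 6121, q_5 = 1*201 + 7 = 208.
  i=6: a_6=2, p_6 = 2*6121 + 5915 = 18157, q_6 = 2*208 + 201 = 617.
  i=7: a_7=2, p_7 = 2*18157 + 6121 = 42435, q_7 = 2*617 + 208 = 1442.
Check: 42435^2 - 866*1442^2 = 1800729225 - 1800729224 = 1, so (x, y) = (42435, 1442) solves the equation, and by the theorem it is the least positive solution.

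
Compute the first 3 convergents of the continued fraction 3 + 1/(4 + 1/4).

3/1, 13/4, 55/17

Using the convergent recurrence p_i = a_i*p_{i-1} + p_{i-2}, q_i = a_i*q_{i-1} + q_{i-2} with p_{-2}=0, p_{-1}=1, q_{-2}=1, q_{-1}=0:
  i=0: a_0=3, p_0 = 3*1 + 0 = 3, q_0 = 3*0 + 1 = 1.
  i=1: a_1=4, p_1 = 4*3 + 1 = 13, q_1 = 4*1 + 0 = 4.
  i=2: a_2=4, p_2 = 4*13 + 3 = 55, q_2 = 4*4 + 1 = 17.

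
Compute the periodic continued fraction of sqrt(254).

Write x_i = (sqrt(254) + m_i)/d_i with (m_0, d_0) = (0, 1). a_0 = floor(sqrt(254)) = 15, since 15^2 = 225 <= 254 < 256 = 16^2.
Iterate m_{i+1} = d_i*a_i - m_i, d_{i+1} = (254 - m_{i+1}^2)/d_i, a_{i+1} = floor((a_0 + m_{i+1})/d_{i+1}):
  m_1 = 1*15 - 0 = 15, d_1 = (254 - 15^2)/1 = 29/1 = 29, a_1 = floor((15 + 15)/29) = 1.
  m_2 = 29*1 - 15 = 14, d_2 = (254 - 14^2)/29 = 58/29 = 2, a_2 = floor((15 + 14)/2) = 14.
  m_3 = 2*14 - 14 = 14, d_3 = (254 - 14^2)/2 = 58/2 = 29, a_3 = floor((15 + 14)/29) = 1.
  m_4 = 29*1 - 14 = 15, d_4 = (254 - 15^2)/29 = 29/29 = 1, a_4 = floor((15 + 15)/1) = 30.
  m_5 = 1*30 - 15 = 15, d_5 = (254 - 15^2)/1 = 29/1 = 29: (m_5, d_5) = (m_1, d_1) = (15, 29), so from here the quotients repeat a_1, ..., a_4; the period length is 4.
Hence the expansion of sqrt(254) is a_0 = 15 followed by the repeating block 1, 14, 1, 30 (period 4).

[15; (1, 14, 1, 30)]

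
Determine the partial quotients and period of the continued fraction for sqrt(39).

Write x_i = (sqrt(39) + m_i)/d_i with (m_0, d_0) = (0, 1). a_0 = floor(sqrt(39)) = 6, since 6^2 = 36 <= 39 < 49 = 7^2.
Iterate m_{i+1} = d_i*a_i - m_i, d_{i+1} = (39 - m_{i+1}^2)/d_i, a_{i+1} = floor((a_0 + m_{i+1})/d_{i+1}):
  m_1 = 1*6 - 0 = 6, d_1 = (39 - 6^2)/1 = 3/1 = 3, a_1 = floor((6 + 6)/3) = 4.
  m_2 = 3*4 - 6 = 6, d_2 = (39 - 6^2)/3 = 3/3 = 1, a_2 = floor((6 + 6)/1) = 12.
  m_3 = 1*12 - 6 = 6, d_3 = (39 - 6^2)/1 = 3/1 = 3: (m_3, d_3) = (m_1, d_1) = (6, 3), so from here the quotients repeat a_1, a_2; the period length is 2.
Hence the expansion of sqrt(39) is a_0 = 6 followed by the repeating block 4, 12 (period 2).

[6; (4, 12)]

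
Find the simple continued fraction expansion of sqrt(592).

Write x_i = (sqrt(592) + m_i)/d_i with (m_0, d_0) = (0, 1). a_0 = floor(sqrt(592)) = 24, since 24^2 = 576 <= 592 < 625 = 25^2.
Iterate m_{i+1} = d_i*a_i - m_i, d_{i+1} = (592 - m_{i+1}^2)/d_i, a_{i+1} = floor((a_0 + m_{i+1})/d_{i+1}):
  m_1 = 1*24 - 0 = 24, d_1 = (592 - 24^2)/1 = 16/1 = 16, a_1 = floor((24 + 24)/16) = 3.
  m_2 = 16*3 - 24 = 24, d_2 = (592 - 24^2)/16 = 16/16 = 1, a_2 = floor((24 + 24)/1) = 48.
  m_3 = 1*48 - 24 = 24, d_3 = (592 - 24^2)/1 = 16/1 = 16: (m_3, d_3) = (m_1, d_1) = (24, 16), so from here the quotients repeat a_1, a_2; the period length is 2.
Hence the expansion of sqrt(592) is a_0 = 24 followed by the repeating block 3, 48 (period 2).

[24; (3, 48)]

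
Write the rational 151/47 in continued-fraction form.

Run the Euclidean algorithm on 151 and 47; the successive quotients are the partial quotients a_0, a_1, ... (each step inverts the fractional part left over by the previous one):
  151 = 3*47 + 10, so a_0 = 3.
  47 = 4*10 + 7, so a_1 = 4.
  10 = 1*7 + 3, so a_2 = 1.
  7 = 2*3 + 1, so a_3 = 2.
  3 = 3*1 + 0, so a_4 = 3.
The remainder reaches 0 after 5 divisions, so the expansion has 5 partial quotients, read off in order.

[3; 4, 1, 2, 3]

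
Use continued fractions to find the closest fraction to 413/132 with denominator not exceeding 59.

Expand x = 413/132 as a continued fraction with the Euclidean algorithm:
  413 = 3*132 + 17, so a_0 = 3.
  132 = 7*17 + 13, so a_1 = 7.
  17 = 1*13 + 4, so a_2 = 1.
  13 = 3*4 + 1, so a_3 = 3.
  4 = 4*1 + 0, so a_4 = 4.
so x = [3; 7, 1, 3, 4].
Convergents (p_i = a_i*p_{i-1} + p_{i-2}, q_i = a_i*q_{i-1} + q_{i-2} with p_{-2}=0, p_{-1}=1, q_{-2}=1, q_{-1}=0), until the denominator exceeds 59:
  i=0: a_0=3, p_0 = 3*1 + 0 = 3, q_0 = 3*0 + 1 = 1.
  i=1: a_1=7, p_1 = 7*3 + 1 = 22, q_1 = 7*1 + 0 = 7.
  i=2: a_2=1, p_2 = 1*22 + 3 = 25, q_2 = 1*7 + 1 = 8.
  i=3: a_3=3, p_3 = 3*25 + 22 = 97, q_3 = 3*8 + 7 = 31.
  i=4: a_4=4, p_4 = 4*97 + 25 = 413, q_4 = 4*31 + 8 = 132.
q_4 = 132 > 59, so the last convergent with denominator <= 59 is p_3/q_3 = 97/31.
The closest fraction with denominator <= 59 is either p_3/q_3 or the intermediate fraction (k*p_3 + p_2)/(k*q_3 + q_2) with the largest k >= 1 whose denominator stays <= 59; these approach x as k grows, and every other convergent or intermediate fraction in range is farther away.
Largest k: floor((59 - q_2)/q_3) = floor((59 - 8)/31) = 1.
That gives (1*97 + 25)/(1*31 + 8) = 122/39.
Compare the errors: |x - 97/31| = |413*31 - 97*132|/(132*31) = 1/4092, and |x - 122/39| = |413*39 - 122*132|/(132*39) = 3/5148.
Cross-multiplying, 1*5148 = 5148 < 12276 = 3*4092, so 1/4092 is smaller: the convergent 97/31 is closer to x than 122/39.

97/31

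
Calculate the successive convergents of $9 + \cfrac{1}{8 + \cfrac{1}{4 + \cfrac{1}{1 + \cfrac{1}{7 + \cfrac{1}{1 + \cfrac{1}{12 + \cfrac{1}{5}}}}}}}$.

9/1, 73/8, 301/33, 374/41, 2919/320, 3293/361, 42435/4652, 215468/23621

Using the convergent recurrence p_i = a_i*p_{i-1} + p_{i-2}, q_i = a_i*q_{i-1} + q_{i-2} with p_{-2}=0, p_{-1}=1, q_{-2}=1, q_{-1}=0:
  i=0: a_0=9, p_0 = 9*1 + 0 = 9, q_0 = 9*0 + 1 = 1.
  i=1: a_1=8, p_1 = 8*9 + 1 = 73, q_1 = 8*1 + 0 = 8.
  i=2: a_2=4, p_2 = 4*73 + 9 = 301, q_2 = 4*8 + 1 = 33.
  i=3: a_3=1, p_3 = 1*301 + 73 = 374, q_3 = 1*33 + 8 = 41.
  i=4: a_4=7, p_4 = 7*374 + 301 = 2919, q_4 = 7*41 + 33 = 320.
  i=5: a_5=1, p_5 = 1*2919 + 374 = 3293, q_5 = 1*320 + 41 = 361.
  i=6: a_6=12, p_6 = 12*3293 + 2919 = 42435, q_6 = 12*361 + 320 = 4652.
  i=7: a_7=5, p_7 = 5*42435 + 3293 = 215468, q_7 = 5*4652 + 361 = 23621.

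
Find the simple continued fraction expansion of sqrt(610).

Write x_i = (sqrt(610) + m_i)/d_i with (m_0, d_0) = (0, 1). a_0 = floor(sqrt(610)) = 24, since 24^2 = 576 <= 610 < 625 = 25^2.
Iterate m_{i+1} = d_i*a_i - m_i, d_{i+1} = (610 - m_{i+1}^2)/d_i, a_{i+1} = floor((a_0 + m_{i+1})/d_{i+1}):
  m_1 = 1*24 - 0 = 24, d_1 = (610 - 24^2)/1 = 34/1 = 34, a_1 = floor((24 + 24)/34) = 1.
  m_2 = 34*1 - 24 = 10, d_2 = (610 - 10^2)/34 = 510/34 = 15, a_2 = floor((24 + 10)/15) = 2.
  m_3 = 15*2 - 10 = 20, d_3 = (610 - 20^2)/15 = 210/15 = 14, a_3 = floor((24 + 20)/14) = 3.
  m_4 = 14*3 - 20 = 22, d_4 = (610 - 22^2)/14 = 126/14 = 9, a_4 = floor((24 + 22)/9) = 5.
  m_5 = 9*5 - 22 = 23, d_5 = (610 - 23^2)/9 = 81/9 = 9, a_5 = floor((24 + 23)/9) = 5.
  m_6 = 9*5 - 23 = 22, d_6 = (610 - 22^2)/9 = 126/9 = 14, a_6 = floor((24 + 22)/14) = 3.
  m_7 = 14*3 - 22 = 20, d_7 = (610 - 20^2)/14 = 210/14 = 15, a_7 = floor((24 + 20)/15) = 2.
  m_8 = 15*2 - 20 = 10, d_8 = (610 - 10^2)/15 = 510/15 = 34, a_8 = floor((24 + 10)/34) = 1.
  m_9 = 34*1 - 10 = 24, d_9 = (610 - 24^2)/34 = 34/34 = 1, a_9 = floor((24 + 24)/1) = 48.
  m_10 = 1*48 - 24 = 24, d_10 = (610 - 24^2)/1 = 34/1 = 34: (m_10, d_10) = (m_1, d_1) = (24, 34), so from here the quotients repeat a_1, ..., a_9; the period length is 9.
Hence the expansion of sqrt(610) is a_0 = 24 followed by the repeating block 1, 2, 3, 5, 5, 3, 2, 1, 48 (period 9).

[24; (1, 2, 3, 5, 5, 3, 2, 1, 48)]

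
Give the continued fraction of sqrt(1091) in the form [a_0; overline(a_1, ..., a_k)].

[33; overline(33, 66)]

Write x_i = (sqrt(1091) + m_i)/d_i with (m_0, d_0) = (0, 1). a_0 = floor(sqrt(1091)) = 33, since 33^2 = 1089 <= 1091 < 1156 = 34^2.
Iterate m_{i+1} = d_i*a_i - m_i, d_{i+1} = (1091 - m_{i+1}^2)/d_i, a_{i+1} = floor((a_0 + m_{i+1})/d_{i+1}):
  m_1 = 1*33 - 0 = 33, d_1 = (1091 - 33^2)/1 = 2/1 = 2, a_1 = floor((33 + 33)/2) = 33.
  m_2 = 2*33 - 33 = 33, d_2 = (1091 - 33^2)/2 = 2/2 = 1, a_2 = floor((33 + 33)/1) = 66.
  m_3 = 1*66 - 33 = 33, d_3 = (1091 - 33^2)/1 = 2/1 = 2: (m_3, d_3) = (m_1, d_1) = (33, 2), so from here the quotients repeat a_1, a_2; the period length is 2.
Hence the expansion of sqrt(1091) is a_0 = 33 followed by the repeating block 33, 66 (period 2).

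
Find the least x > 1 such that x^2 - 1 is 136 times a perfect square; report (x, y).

(x, y) = (35, 3)

First expand sqrt(136) as a continued fraction. With x_i = (sqrt(136) + m_i)/d_i and (m_0, d_0) = (0, 1): a_0 = floor(sqrt(136)) = 11, since 11^2 = 121 <= 136 < 144 = 12^2.
Iterate m_{i+1} = d_i*a_i - m_i, d_{i+1} = (136 - m_{i+1}^2)/d_i, a_{i+1} = floor((a_0 + m_{i+1})/d_{i+1}):
  m_1 = 1*11 - 0 = 11, d_1 = (136 - 11^2)/1 = 15/1 = 15, a_1 = floor((11 + 11)/15) = 1.
  m_2 = 15*1 - 11 = 4, d_2 = (136 - 4^2)/15 = 120/15 = 8, a_2 = floor((11 + 4)/8) = 1.
  m_3 = 8*1 - 4 = 4, d_3 = (136 - 4^2)/8 = 120/8 = 15, a_3 = floor((11 + 4)/15) = 1.
  m_4 = 15*1 - 4 = 11, d_4 = (136 - 11^2)/15 = 15/15 = 1, a_4 = floor((11 + 11)/1) = 22.
  m_5 = 1*22 - 11 = 11, d_5 = (136 - 11^2)/1 = 15/1 = 15: (m_5, d_5) = (m_1, d_1) = (11, 15), so from here the quotients repeat a_1, ..., a_4; the period length is 4.
So sqrt(136) = [11; (1, 1, 1, 22)] with period length k = 4.
k is even, so the fundamental solution of x^2 - 136y^2 = 1 is (p_{k-1}, q_{k-1}) = (p_3, q_3); compute convergents through index 3.
Convergents (p_i = a_i*p_{i-1} + p_{i-2}, q_i = a_i*q_{i-1} + q_{i-2} with p_{-2}=0, p_{-1}=1, q_{-2}=1, q_{-1}=0):
  i=0: a_0=11, p_0 = 11*1 + 0 = 11, q_0 = 11*0 + 1 = 1.
  i=1: a_1=1, p_1 = 1*11 + 1 = 12, q_1 = 1*1 + 0 = 1.
  i=2: a_2=1, p_2 = 1*12 + 11 = 23, q_2 = 1*1 + 1 = 2.
  i=3: a_3=1, p_3 = 1*23 + 12 = 35, q_3 = 1*2 + 1 = 3.
Check: 35^2 - 136*3^2 = 1225 - 1224 = 1, so (x, y) = (35, 3) solves the equation, and by the theorem it is the least positive solution.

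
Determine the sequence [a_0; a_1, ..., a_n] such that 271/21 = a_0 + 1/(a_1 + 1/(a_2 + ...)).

[12; 1, 9, 2]

Run the Euclidean algorithm on 271 and 21; the successive quotients are the partial quotients a_0, a_1, ... (each step inverts the fractional part left over by the previous one):
  271 = 12*21 + 19, so a_0 = 12.
  21 = 1*19 + 2, so a_1 = 1.
  19 = 9*2 + 1, so a_2 = 9.
  2 = 2*1 + 0, so a_3 = 2.
The remainder reaches 0 after 4 divisions, so the expansion has 4 partial quotients, read off in order.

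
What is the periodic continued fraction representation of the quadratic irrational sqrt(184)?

[13; (1, 1, 3, 2, 1, 2, 1, 2, 3, 1, 1, 26)]

Write x_i = (sqrt(184) + m_i)/d_i with (m_0, d_0) = (0, 1). a_0 = floor(sqrt(184)) = 13, since 13^2 = 169 <= 184 < 196 = 14^2.
Iterate m_{i+1} = d_i*a_i - m_i, d_{i+1} = (184 - m_{i+1}^2)/d_i, a_{i+1} = floor((a_0 + m_{i+1})/d_{i+1}):
  m_1 = 1*13 - 0 = 13, d_1 = (184 - 13^2)/1 = 15/1 = 15, a_1 = floor((13 + 13)/15) = 1.
  m_2 = 15*1 - 13 = 2, d_2 = (184 - 2^2)/15 = 180/15 = 12, a_2 = floor((13 + 2)/12) = 1.
  m_3 = 12*1 - 2 = 10, d_3 = (184 - 10^2)/12 = 84/12 = 7, a_3 = floor((13 + 10)/7) = 3.
  m_4 = 7*3 - 10 = 11, d_4 = (184 - 11^2)/7 = 63/7 = 9, a_4 = floor((13 + 11)/9) = 2.
  m_5 = 9*2 - 11 = 7, d_5 = (184 - 7^2)/9 = 135/9 = 15, a_5 = floor((13 + 7)/15) = 1.
  m_6 = 15*1 - 7 = 8, d_6 = (184 - 8^2)/15 = 120/15 = 8, a_6 = floor((13 + 8)/8) = 2.
  m_7 = 8*2 - 8 = 8, d_7 = (184 - 8^2)/8 = 120/8 = 15, a_7 = floor((13 + 8)/15) = 1.
  m_8 = 15*1 - 8 = 7, d_8 = (184 - 7^2)/15 = 135/15 = 9, a_8 = floor((13 + 7)/9) = 2.
  m_9 = 9*2 - 7 = 11, d_9 = (184 - 11^2)/9 = 63/9 = 7, a_9 = floor((13 + 11)/7) = 3.
  m_10 = 7*3 - 11 = 10, d_10 = (184 - 10^2)/7 = 84/7 = 12, a_10 = floor((13 + 10)/12) = 1.
  m_11 = 12*1 - 10 = 2, d_11 = (184 - 2^2)/12 = 180/12 = 15, a_11 = floor((13 + 2)/15) = 1.
  m_12 = 15*1 - 2 = 13, d_12 = (184 - 13^2)/15 = 15/15 = 1, a_12 = floor((13 + 13)/1) = 26.
  m_13 = 1*26 - 13 = 13, d_13 = (184 - 13^2)/1 = 15/1 = 15: (m_13, d_13) = (m_1, d_1) = (13, 15), so from here the quotients repeat a_1, ..., a_12; the period length is 12.
Hence the expansion of sqrt(184) is a_0 = 13 followed by the repeating block 1, 1, 3, 2, 1, 2, 1, 2, 3, 1, 1, 26 (period 12).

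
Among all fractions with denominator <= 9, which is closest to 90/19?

Expand x = 90/19 as a continued fraction with the Euclidean algorithm:
  90 = 4*19 + 14, so a_0 = 4.
  19 = 1*14 + 5, so a_1 = 1.
  14 = 2*5 + 4, so a_2 = 2.
  5 = 1*4 + 1, so a_3 = 1.
  4 = 4*1 + 0, so a_4 = 4.
so x = [4; 1, 2, 1, 4].
Convergents (p_i = a_i*p_{i-1} + p_{i-2}, q_i = a_i*q_{i-1} + q_{i-2} with p_{-2}=0, p_{-1}=1, q_{-2}=1, q_{-1}=0), until the denominator exceeds 9:
  i=0: a_0=4, p_0 = 4*1 + 0 = 4, q_0 = 4*0 + 1 = 1.
  i=1: a_1=1, p_1 = 1*4 + 1 = 5, q_1 = 1*1 + 0 = 1.
  i=2: a_2=2, p_2 = 2*5 + 4 = 14, q_2 = 2*1 + 1 = 3.
  i=3: a_3=1, p_3 = 1*14 + 5 = 19, q_3 = 1*3 + 1 = 4.
  i=4: a_4=4, p_4 = 4*19 + 14 = 90, q_4 = 4*4 + 3 = 19.
q_4 = 19 > 9, so the last convergent with denominator <= 9 is p_3/q_3 = 19/4.
The closest fraction with denominator <= 9 is either p_3/q_3 or the intermediate fraction (k*p_3 + p_2)/(k*q_3 + q_2) with the largest k >= 1 whose denominator stays <= 9; these approach x as k grows, and every other convergent or intermediate fraction in range is farther away.
Largest k: floor((9 - q_2)/q_3) = floor((9 - 3)/4) = 1.
That gives (1*19 + 14)/(1*4 + 3) = 33/7.
Compare the errors: |x - 19/4| = |90*4 - 19*19|/(19*4) = 1/76, and |x - 33/7| = |90*7 - 33*19|/(19*7) = 3/133.
Cross-multiplying, 1*133 = 133 < 228 = 3*76, so 1/76 is smaller: the convergent 19/4 is closer to x than 33/7.

19/4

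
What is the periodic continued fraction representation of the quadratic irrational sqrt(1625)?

Write x_i = (sqrt(1625) + m_i)/d_i with (m_0, d_0) = (0, 1). a_0 = floor(sqrt(1625)) = 40, since 40^2 = 1600 <= 1625 < 1681 = 41^2.
Iterate m_{i+1} = d_i*a_i - m_i, d_{i+1} = (1625 - m_{i+1}^2)/d_i, a_{i+1} = floor((a_0 + m_{i+1})/d_{i+1}):
  m_1 = 1*40 - 0 = 40, d_1 = (1625 - 40^2)/1 = 25/1 = 25, a_1 = floor((40 + 40)/25) = 3.
  m_2 = 25*3 - 40 = 35, d_2 = (1625 - 35^2)/25 = 400/25 = 16, a_2 = floor((40 + 35)/16) = 4.
  m_3 = 16*4 - 35 = 29, d_3 = (1625 - 29^2)/16 = 784/16 = 49, a_3 = floor((40 + 29)/49) = 1.
  m_4 = 49*1 - 29 = 20, d_4 = (1625 - 20^2)/49 = 1225/49 = 25, a_4 = floor((40 + 20)/25) = 2.
  m_5 = 25*2 - 20 = 30, d_5 = (1625 - 30^2)/25 = 725/25 = 29, a_5 = floor((40 + 30)/29) = 2.
  m_6 = 29*2 - 30 = 28, d_6 = (1625 - 28^2)/29 = 841/29 = 29, a_6 = floor((40 + 28)/29) = 2.
  m_7 = 29*2 - 28 = 30, d_7 = (1625 - 30^2)/29 = 725/29 = 25, a_7 = floor((40 + 30)/25) = 2.
  m_8 = 25*2 - 30 = 20, d_8 = (1625 - 20^2)/25 = 1225/25 = 49, a_8 = floor((40 + 20)/49) = 1.
  m_9 = 49*1 - 20 = 29, d_9 = (1625 - 29^2)/49 = 784/49 = 16, a_9 = floor((40 + 29)/16) = 4.
  m_10 = 16*4 - 29 = 35, d_10 = (1625 - 35^2)/16 = 400/16 = 25, a_10 = floor((40 + 35)/25) = 3.
  m_11 = 25*3 - 35 = 40, d_11 = (1625 - 40^2)/25 = 25/25 = 1, a_11 = floor((40 + 40)/1) = 80.
  m_12 = 1*80 - 40 = 40, d_12 = (1625 - 40^2)/1 = 25/1 = 25: (m_12, d_12) = (m_1, d_1) = (40, 25), so from here the quotients repeat a_1, ..., a_11; the period length is 11.
Hence the expansion of sqrt(1625) is a_0 = 40 followed by the repeating block 3, 4, 1, 2, 2, 2, 2, 1, 4, 3, 80 (period 11).

[40; (3, 4, 1, 2, 2, 2, 2, 1, 4, 3, 80)]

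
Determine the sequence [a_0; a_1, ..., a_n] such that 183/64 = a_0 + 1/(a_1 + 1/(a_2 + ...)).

Run the Euclidean algorithm on 183 and 64; the successive quotients are the partial quotients a_0, a_1, ... (each step inverts the fractional part left over by the previous one):
  183 = 2*64 + 55, so a_0 = 2.
  64 = 1*55 + 9, so a_1 = 1.
  55 = 6*9 + 1, so a_2 = 6.
  9 = 9*1 + 0, so a_3 = 9.
The remainder reaches 0 after 4 divisions, so the expansion has 4 partial quotients, read off in order.

[2; 1, 6, 9]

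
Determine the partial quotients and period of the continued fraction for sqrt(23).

[4; (1, 3, 1, 8)]

Write x_i = (sqrt(23) + m_i)/d_i with (m_0, d_0) = (0, 1). a_0 = floor(sqrt(23)) = 4, since 4^2 = 16 <= 23 < 25 = 5^2.
Iterate m_{i+1} = d_i*a_i - m_i, d_{i+1} = (23 - m_{i+1}^2)/d_i, a_{i+1} = floor((a_0 + m_{i+1})/d_{i+1}):
  m_1 = 1*4 - 0 = 4, d_1 = (23 - 4^2)/1 = 7/1 = 7, a_1 = floor((4 + 4)/7) = 1.
  m_2 = 7*1 - 4 = 3, d_2 = (23 - 3^2)/7 = 14/7 = 2, a_2 = floor((4 + 3)/2) = 3.
  m_3 = 2*3 - 3 = 3, d_3 = (23 - 3^2)/2 = 14/2 = 7, a_3 = floor((4 + 3)/7) = 1.
  m_4 = 7*1 - 3 = 4, d_4 = (23 - 4^2)/7 = 7/7 = 1, a_4 = floor((4 + 4)/1) = 8.
  m_5 = 1*8 - 4 = 4, d_5 = (23 - 4^2)/1 = 7/1 = 7: (m_5, d_5) = (m_1, d_1) = (4, 7), so from here the quotients repeat a_1, ..., a_4; the period length is 4.
Hence the expansion of sqrt(23) is a_0 = 4 followed by the repeating block 1, 3, 1, 8 (period 4).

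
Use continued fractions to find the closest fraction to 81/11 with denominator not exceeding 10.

Expand x = 81/11 as a continued fraction with the Euclidean algorithm:
  81 = 7*11 + 4, so a_0 = 7.
  11 = 2*4 + 3, so a_1 = 2.
  4 = 1*3 + 1, so a_2 = 1.
  3 = 3*1 + 0, so a_3 = 3.
so x = [7; 2, 1, 3].
Convergents (p_i = a_i*p_{i-1} + p_{i-2}, q_i = a_i*q_{i-1} + q_{i-2} with p_{-2}=0, p_{-1}=1, q_{-2}=1, q_{-1}=0), until the denominator exceeds 10:
  i=0: a_0=7, p_0 = 7*1 + 0 = 7, q_0 = 7*0 + 1 = 1.
  i=1: a_1=2, p_1 = 2*7 + 1 = 15, q_1 = 2*1 + 0 = 2.
  i=2: a_2=1, p_2 = 1*15 + 7 = 22, q_2 = 1*2 + 1 = 3.
  i=3: a_3=3, p_3 = 3*22 + 15 = 81, q_3 = 3*3 + 2 = 11.
q_3 = 11 > 10, so the last convergent with denominator <= 10 is p_2/q_2 = 22/3.
The closest fraction with denominator <= 10 is either p_2/q_2 or the intermediate fraction (k*p_2 + p_1)/(k*q_2 + q_1) with the largest k >= 1 whose denominator stays <= 10; these approach x as k grows, and every other convergent or intermediate fraction in range is farther away.
Largest k: floor((10 - q_1)/q_2) = floor((10 - 2)/3) = 2.
That gives (2*22 + 15)/(2*3 + 2) = 59/8.
Compare the errors: |x - 22/3| = |81*3 - 22*11|/(11*3) = 1/33, and |x - 59/8| = |81*8 - 59*11|/(11*8) = 1/88.
Cross-multiplying, 1*33 = 33 < 88 = 1*88, so 1/88 is smaller: the intermediate fraction 59/8 is closer to x than 22/3.

59/8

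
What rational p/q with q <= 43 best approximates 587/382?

Expand x = 587/382 as a continued fraction with the Euclidean algorithm:
  587 = 1*382 + 205, so a_0 = 1.
  382 = 1*205 + 177, so a_1 = 1.
  205 = 1*177 + 28, so a_2 = 1.
  177 = 6*28 + 9, so a_3 = 6.
  28 = 3*9 + 1, so a_4 = 3.
  9 = 9*1 + 0, so a_5 = 9.
so x = [1; 1, 1, 6, 3, 9].
Convergents (p_i = a_i*p_{i-1} + p_{i-2}, q_i = a_i*q_{i-1} + q_{i-2} with p_{-2}=0, p_{-1}=1, q_{-2}=1, q_{-1}=0), until the denominator exceeds 43:
  i=0: a_0=1, p_0 = 1*1 + 0 = 1, q_0 = 1*0 + 1 = 1.
  i=1: a_1=1, p_1 = 1*1 + 1 = 2, q_1 = 1*1 + 0 = 1.
  i=2: a_2=1, p_2 = 1*2 + 1 = 3, q_2 = 1*1 + 1 = 2.
  i=3: a_3=6, p_3 = 6*3 + 2 = 20, q_3 = 6*2 + 1 = 13.
  i=4: a_4=3, p_4 = 3*20 + 3 = 63, q_4 = 3*13 + 2 = 41.
  i=5: a_5=9, p_5 = 9*63 + 20 = 587, q_5 = 9*41 + 13 = 382.
q_5 = 382 > 43, so the last convergent with denominator <= 43 is p_4/q_4 = 63/41.
The closest fraction with denominator <= 43 is either p_4/q_4 or the intermediate fraction (k*p_4 + p_3)/(k*q_4 + q_3) with the largest k >= 1 whose denominator stays <= 43; these approach x as k grows, and every other convergent or intermediate fraction in range is farther away.
Largest k: floor((43 - q_3)/q_4) = floor((43 - 13)/41) = 0.
Since k = 0, no intermediate fraction beyond p_4/q_4 has denominator <= 43, so the convergent 63/41 is the closest (its error is |587*41 - 63*382|/(382*41) = 1/15662).

63/41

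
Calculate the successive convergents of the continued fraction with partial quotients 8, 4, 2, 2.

Using the convergent recurrence p_i = a_i*p_{i-1} + p_{i-2}, q_i = a_i*q_{i-1} + q_{i-2} with p_{-2}=0, p_{-1}=1, q_{-2}=1, q_{-1}=0:
  i=0: a_0=8, p_0 = 8*1 + 0 = 8, q_0 = 8*0 + 1 = 1.
  i=1: a_1=4, p_1 = 4*8 + 1 = 33, q_1 = 4*1 + 0 = 4.
  i=2: a_2=2, p_2 = 2*33 + 8 = 74, q_2 = 2*4 + 1 = 9.
  i=3: a_3=2, p_3 = 2*74 + 33 = 181, q_3 = 2*9 + 4 = 22.

8/1, 33/4, 74/9, 181/22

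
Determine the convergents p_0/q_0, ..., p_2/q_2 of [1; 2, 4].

Using the convergent recurrence p_i = a_i*p_{i-1} + p_{i-2}, q_i = a_i*q_{i-1} + q_{i-2} with p_{-2}=0, p_{-1}=1, q_{-2}=1, q_{-1}=0:
  i=0: a_0=1, p_0 = 1*1 + 0 = 1, q_0 = 1*0 + 1 = 1.
  i=1: a_1=2, p_1 = 2*1 + 1 = 3, q_1 = 2*1 + 0 = 2.
  i=2: a_2=4, p_2 = 4*3 + 1 = 13, q_2 = 4*2 + 1 = 9.

1/1, 3/2, 13/9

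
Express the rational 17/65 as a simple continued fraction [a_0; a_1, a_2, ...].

Run the Euclidean algorithm on 17 and 65; the successive quotients are the partial quotients a_0, a_1, ... (each step inverts the fractional part left over by the previous one):
  17 = 0*65 + 17, so a_0 = 0.
  65 = 3*17 + 14, so a_1 = 3.
  17 = 1*14 + 3, so a_2 = 1.
  14 = 4*3 + 2, so a_3 = 4.
  3 = 1*2 + 1, so a_4 = 1.
  2 = 2*1 + 0, so a_5 = 2.
The remainder reaches 0 after 6 divisions, so the expansion has 6 partial quotients, read off in order.

[0; 3, 1, 4, 1, 2]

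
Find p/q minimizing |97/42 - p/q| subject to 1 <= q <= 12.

23/10

Expand x = 97/42 as a continued fraction with the Euclidean algorithm:
  97 = 2*42 + 13, so a_0 = 2.
  42 = 3*13 + 3, so a_1 = 3.
  13 = 4*3 + 1, so a_2 = 4.
  3 = 3*1 + 0, so a_3 = 3.
so x = [2; 3, 4, 3].
Convergents (p_i = a_i*p_{i-1} + p_{i-2}, q_i = a_i*q_{i-1} + q_{i-2} with p_{-2}=0, p_{-1}=1, q_{-2}=1, q_{-1}=0), until the denominator exceeds 12:
  i=0: a_0=2, p_0 = 2*1 + 0 = 2, q_0 = 2*0 + 1 = 1.
  i=1: a_1=3, p_1 = 3*2 + 1 = 7, q_1 = 3*1 + 0 = 3.
  i=2: a_2=4, p_2 = 4*7 + 2 = 30, q_2 = 4*3 + 1 = 13.
q_2 = 13 > 12, so the last convergent with denominator <= 12 is p_1/q_1 = 7/3.
The closest fraction with denominator <= 12 is either p_1/q_1 or the intermediate fraction (k*p_1 + p_0)/(k*q_1 + q_0) with the largest k >= 1 whose denominator stays <= 12; these approach x as k grows, and every other convergent or intermediate fraction in range is farther away.
Largest k: floor((12 - q_0)/q_1) = floor((12 - 1)/3) = 3.
That gives (3*7 + 2)/(3*3 + 1) = 23/10.
Compare the errors: |x - 7/3| = |97*3 - 7*42|/(42*3) = 3/126, and |x - 23/10| = |97*10 - 23*42|/(42*10) = 4/420.
Cross-multiplying, 4*126 = 504 < 1260 = 3*420, so 4/420 is smaller: the intermediate fraction 23/10 is closer to x than 7/3.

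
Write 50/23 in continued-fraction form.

[2; 5, 1, 3]

Run the Euclidean algorithm on 50 and 23; the successive quotients are the partial quotients a_0, a_1, ... (each step inverts the fractional part left over by the previous one):
  50 = 2*23 + 4, so a_0 = 2.
  23 = 5*4 + 3, so a_1 = 5.
  4 = 1*3 + 1, so a_2 = 1.
  3 = 3*1 + 0, so a_3 = 3.
The remainder reaches 0 after 4 divisions, so the expansion has 4 partial quotients, read off in order.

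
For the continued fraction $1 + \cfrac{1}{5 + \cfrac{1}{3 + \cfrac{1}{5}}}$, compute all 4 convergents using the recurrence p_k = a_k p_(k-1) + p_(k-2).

Using the convergent recurrence p_i = a_i*p_{i-1} + p_{i-2}, q_i = a_i*q_{i-1} + q_{i-2} with p_{-2}=0, p_{-1}=1, q_{-2}=1, q_{-1}=0:
  i=0: a_0=1, p_0 = 1*1 + 0 = 1, q_0 = 1*0 + 1 = 1.
  i=1: a_1=5, p_1 = 5*1 + 1 = 6, q_1 = 5*1 + 0 = 5.
  i=2: a_2=3, p_2 = 3*6 + 1 = 19, q_2 = 3*5 + 1 = 16.
  i=3: a_3=5, p_3 = 5*19 + 6 = 101, q_3 = 5*16 + 5 = 85.

1/1, 6/5, 19/16, 101/85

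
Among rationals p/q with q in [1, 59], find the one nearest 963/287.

151/45

Expand x = 963/287 as a continued fraction with the Euclidean algorithm:
  963 = 3*287 + 102, so a_0 = 3.
  287 = 2*102 + 83, so a_1 = 2.
  102 = 1*83 + 19, so a_2 = 1.
  83 = 4*19 + 7, so a_3 = 4.
  19 = 2*7 + 5, so a_4 = 2.
  7 = 1*5 + 2, so a_5 = 1.
  5 = 2*2 + 1, so a_6 = 2.
  2 = 2*1 + 0, so a_7 = 2.
so x = [3; 2, 1, 4, 2, 1, 2, 2].
Convergents (p_i = a_i*p_{i-1} + p_{i-2}, q_i = a_i*q_{i-1} + q_{i-2} with p_{-2}=0, p_{-1}=1, q_{-2}=1, q_{-1}=0), until the denominator exceeds 59:
  i=0: a_0=3, p_0 = 3*1 + 0 = 3, q_0 = 3*0 + 1 = 1.
  i=1: a_1=2, p_1 = 2*3 + 1 = 7, q_1 = 2*1 + 0 = 2.
  i=2: a_2=1, p_2 = 1*7 + 3 = 10, q_2 = 1*2 + 1 = 3.
  i=3: a_3=4, p_3 = 4*10 + 7 = 47, q_3 = 4*3 + 2 = 14.
  i=4: a_4=2, p_4 = 2*47 + 10 = 104, q_4 = 2*14 + 3 = 31.
  i=5: a_5=1, p_5 = 1*104 + 47 = 151, q_5 = 1*31 + 14 = 45.
  i=6: a_6=2, p_6 = 2*151 + 104 = 406, q_6 = 2*45 + 31 = 121.
q_6 = 121 > 59, so the last convergent with denominator <= 59 is p_5/q_5 = 151/45.
The closest fraction with denominator <= 59 is either p_5/q_5 or the intermediate fraction (k*p_5 + p_4)/(k*q_5 + q_4) with the largest k >= 1 whose denominator stays <= 59; these approach x as k grows, and every other convergent or intermediate fraction in range is farther away.
Largest k: floor((59 - q_4)/q_5) = floor((59 - 31)/45) = 0.
Since k = 0, no intermediate fraction beyond p_5/q_5 has denominator <= 59, so the convergent 151/45 is the closest (its error is |963*45 - 151*287|/(287*45) = 2/12915).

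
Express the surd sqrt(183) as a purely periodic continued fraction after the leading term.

[13; (1, 1, 8, 1, 1, 26)]

Write x_i = (sqrt(183) + m_i)/d_i with (m_0, d_0) = (0, 1). a_0 = floor(sqrt(183)) = 13, since 13^2 = 169 <= 183 < 196 = 14^2.
Iterate m_{i+1} = d_i*a_i - m_i, d_{i+1} = (183 - m_{i+1}^2)/d_i, a_{i+1} = floor((a_0 + m_{i+1})/d_{i+1}):
  m_1 = 1*13 - 0 = 13, d_1 = (183 - 13^2)/1 = 14/1 = 14, a_1 = floor((13 + 13)/14) = 1.
  m_2 = 14*1 - 13 = 1, d_2 = (183 - 1^2)/14 = 182/14 = 13, a_2 = floor((13 + 1)/13) = 1.
  m_3 = 13*1 - 1 = 12, d_3 = (183 - 12^2)/13 = 39/13 = 3, a_3 = floor((13 + 12)/3) = 8.
  m_4 = 3*8 - 12 = 12, d_4 = (183 - 12^2)/3 = 39/3 = 13, a_4 = floor((13 + 12)/13) = 1.
  m_5 = 13*1 - 12 = 1, d_5 = (183 - 1^2)/13 = 182/13 = 14, a_5 = floor((13 + 1)/14) = 1.
  m_6 = 14*1 - 1 = 13, d_6 = (183 - 13^2)/14 = 14/14 = 1, a_6 = floor((13 + 13)/1) = 26.
  m_7 = 1*26 - 13 = 13, d_7 = (183 - 13^2)/1 = 14/1 = 14: (m_7, d_7) = (m_1, d_1) = (13, 14), so from here the quotients repeat a_1, ..., a_6; the period length is 6.
Hence the expansion of sqrt(183) is a_0 = 13 followed by the repeating block 1, 1, 8, 1, 1, 26 (period 6).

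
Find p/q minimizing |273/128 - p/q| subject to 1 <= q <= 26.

Expand x = 273/128 as a continued fraction with the Euclidean algorithm:
  273 = 2*128 + 17, so a_0 = 2.
  128 = 7*17 + 9, so a_1 = 7.
  17 = 1*9 + 8, so a_2 = 1.
  9 = 1*8 + 1, so a_3 = 1.
  8 = 8*1 + 0, so a_4 = 8.
so x = [2; 7, 1, 1, 8].
Convergents (p_i = a_i*p_{i-1} + p_{i-2}, q_i = a_i*q_{i-1} + q_{i-2} with p_{-2}=0, p_{-1}=1, q_{-2}=1, q_{-1}=0), until the denominator exceeds 26:
  i=0: a_0=2, p_0 = 2*1 + 0 = 2, q_0 = 2*0 + 1 = 1.
  i=1: a_1=7, p_1 = 7*2 + 1 = 15, q_1 = 7*1 + 0 = 7.
  i=2: a_2=1, p_2 = 1*15 + 2 = 17, q_2 = 1*7 + 1 = 8.
  i=3: a_3=1, p_3 = 1*17 + 15 = 32, q_3 = 1*8 + 7 = 15.
  i=4: a_4=8, p_4 = 8*32 + 17 = 273, q_4 = 8*15 + 8 = 128.
q_4 = 128 > 26, so the last convergent with denominator <= 26 is p_3/q_3 = 32/15.
The closest fraction with denominator <= 26 is either p_3/q_3 or the intermediate fraction (k*p_3 + p_2)/(k*q_3 + q_2) with the largest k >= 1 whose denominator stays <= 26; these approach x as k grows, and every other convergent or intermediate fraction in range is farther away.
Largest k: floor((26 - q_2)/q_3) = floor((26 - 8)/15) = 1.
That gives (1*32 + 17)/(1*15 + 8) = 49/23.
Compare the errors: |x - 32/15| = |273*15 - 32*128|/(128*15) = 1/1920, and |x - 49/23| = |273*23 - 49*128|/(128*23) = 7/2944.
Cross-multiplying, 1*2944 = 2944 < 13440 = 7*1920, so 1/1920 is smaller: the convergent 32/15 is closer to x than 49/23.

32/15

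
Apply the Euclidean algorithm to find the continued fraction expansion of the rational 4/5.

Run the Euclidean algorithm on 4 and 5; the successive quotients are the partial quotients a_0, a_1, ... (each step inverts the fractional part left over by the previous one):
  4 = 0*5 + 4, so a_0 = 0.
  5 = 1*4 + 1, so a_1 = 1.
  4 = 4*1 + 0, so a_2 = 4.
The remainder reaches 0 after 3 divisions, so the expansion has 3 partial quotients, read off in order.

[0; 1, 4]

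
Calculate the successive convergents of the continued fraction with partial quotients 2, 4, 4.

Using the convergent recurrence p_i = a_i*p_{i-1} + p_{i-2}, q_i = a_i*q_{i-1} + q_{i-2} with p_{-2}=0, p_{-1}=1, q_{-2}=1, q_{-1}=0:
  i=0: a_0=2, p_0 = 2*1 + 0 = 2, q_0 = 2*0 + 1 = 1.
  i=1: a_1=4, p_1 = 4*2 + 1 = 9, q_1 = 4*1 + 0 = 4.
  i=2: a_2=4, p_2 = 4*9 + 2 = 38, q_2 = 4*4 + 1 = 17.

2/1, 9/4, 38/17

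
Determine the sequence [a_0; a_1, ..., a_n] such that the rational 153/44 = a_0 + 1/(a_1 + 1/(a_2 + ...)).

Run the Euclidean algorithm on 153 and 44; the successive quotients are the partial quotients a_0, a_1, ... (each step inverts the fractional part left over by the previous one):
  153 = 3*44 + 21, so a_0 = 3.
  44 = 2*21 + 2, so a_1 = 2.
  21 = 10*2 + 1, so a_2 = 10.
  2 = 2*1 + 0, so a_3 = 2.
The remainder reaches 0 after 4 divisions, so the expansion has 4 partial quotients, read off in order.

[3; 2, 10, 2]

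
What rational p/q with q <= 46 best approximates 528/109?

Expand x = 528/109 as a continued fraction with the Euclidean algorithm:
  528 = 4*109 + 92, so a_0 = 4.
  109 = 1*92 + 17, so a_1 = 1.
  92 = 5*17 + 7, so a_2 = 5.
  17 = 2*7 + 3, so a_3 = 2.
  7 = 2*3 + 1, so a_4 = 2.
  3 = 3*1 + 0, so a_5 = 3.
so x = [4; 1, 5, 2, 2, 3].
Convergents (p_i = a_i*p_{i-1} + p_{i-2}, q_i = a_i*q_{i-1} + q_{i-2} with p_{-2}=0, p_{-1}=1, q_{-2}=1, q_{-1}=0), until the denominator exceeds 46:
  i=0: a_0=4, p_0 = 4*1 + 0 = 4, q_0 = 4*0 + 1 = 1.
  i=1: a_1=1, p_1 = 1*4 + 1 = 5, q_1 = 1*1 + 0 = 1.
  i=2: a_2=5, p_2 = 5*5 + 4 = 29, q_2 = 5*1 + 1 = 6.
  i=3: a_3=2, p_3 = 2*29 + 5 = 63, q_3 = 2*6 + 1 = 13.
  i=4: a_4=2, p_4 = 2*63 + 29 = 155, q_4 = 2*13 + 6 = 32.
  i=5: a_5=3, p_5 = 3*155 + 63 = 528, q_5 = 3*32 + 13 = 109.
q_5 = 109 > 46, so the last convergent with denominator <= 46 is p_4/q_4 = 155/32.
The closest fraction with denominator <= 46 is either p_4/q_4 or the intermediate fraction (k*p_4 + p_3)/(k*q_4 + q_3) with the largest k >= 1 whose denominator stays <= 46; these approach x as k grows, and every other convergent or intermediate fraction in range is farther away.
Largest k: floor((46 - q_3)/q_4) = floor((46 - 13)/32) = 1.
That gives (1*155 + 63)/(1*32 + 13) = 218/45.
Compare the errors: |x - 155/32| = |528*32 - 155*109|/(109*32) = 1/3488, and |x - 218/45| = |528*45 - 218*109|/(109*45) = 2/4905.
Cross-multiplying, 1*4905 = 4905 < 6976 = 2*3488, so 1/3488 is smaller: the convergent 155/32 is closer to x than 218/45.

155/32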